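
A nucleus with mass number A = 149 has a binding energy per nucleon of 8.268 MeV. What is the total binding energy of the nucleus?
B.E. = 8.268 × 149 = 1232 MeV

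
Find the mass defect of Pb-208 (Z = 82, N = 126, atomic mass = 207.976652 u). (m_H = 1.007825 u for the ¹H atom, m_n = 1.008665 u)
Δm = Z·m_H + N·m_n − M = 1.757 u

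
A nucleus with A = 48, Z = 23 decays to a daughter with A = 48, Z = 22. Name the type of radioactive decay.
ΔA = 0, ΔZ = -1 ⇒ beta-plus decay (β⁺) or electron capture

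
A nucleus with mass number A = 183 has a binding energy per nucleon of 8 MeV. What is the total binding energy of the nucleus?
B.E. = 8 × 183 = 1464 MeV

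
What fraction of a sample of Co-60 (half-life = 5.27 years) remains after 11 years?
N/N₀ = (1/2)^(t/t½) = 0.2353 = 23.5%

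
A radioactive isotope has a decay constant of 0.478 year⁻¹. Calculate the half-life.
t½ = ln(2)/λ = 1.45 years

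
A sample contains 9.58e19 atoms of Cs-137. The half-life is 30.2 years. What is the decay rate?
A = λN = 2.199e18 decays/year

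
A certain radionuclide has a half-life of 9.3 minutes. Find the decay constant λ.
λ = ln(2)/t½ = 0.07453 minute⁻¹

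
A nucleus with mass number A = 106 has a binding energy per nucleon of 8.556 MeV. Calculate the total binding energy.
B.E. = 8.556 × 106 = 906.9 MeV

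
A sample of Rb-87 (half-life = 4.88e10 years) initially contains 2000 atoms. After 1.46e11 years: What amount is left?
N = N₀(1/2)^(t/t½) = 251.4 atoms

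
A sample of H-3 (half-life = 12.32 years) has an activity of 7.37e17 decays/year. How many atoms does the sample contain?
N = A/λ = 1.31e19 atoms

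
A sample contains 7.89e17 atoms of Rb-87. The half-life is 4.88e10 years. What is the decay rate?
A = λN = 1.121e7 decays/year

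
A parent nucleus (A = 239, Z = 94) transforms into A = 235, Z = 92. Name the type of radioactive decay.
ΔA = -4, ΔZ = -2 ⇒ alpha decay (α)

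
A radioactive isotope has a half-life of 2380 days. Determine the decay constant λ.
λ = ln(2)/t½ = 2.912e-4 day⁻¹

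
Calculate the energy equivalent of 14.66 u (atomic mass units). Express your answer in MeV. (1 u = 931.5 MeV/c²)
E = mc² = 13660 MeV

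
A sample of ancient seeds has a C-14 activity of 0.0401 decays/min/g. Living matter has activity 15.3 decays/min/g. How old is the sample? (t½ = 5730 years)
Age = t½ × log₂(A₀/A) = 49140 years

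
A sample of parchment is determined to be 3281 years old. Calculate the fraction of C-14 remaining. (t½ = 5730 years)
N/N₀ = (1/2)^(t/t½) = 0.6724 = 67.2%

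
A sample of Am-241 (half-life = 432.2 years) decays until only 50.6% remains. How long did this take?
t = t½ × log₂(N₀/N) = 424.8 years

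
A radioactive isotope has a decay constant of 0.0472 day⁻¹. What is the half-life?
t½ = ln(2)/λ = 14.69 days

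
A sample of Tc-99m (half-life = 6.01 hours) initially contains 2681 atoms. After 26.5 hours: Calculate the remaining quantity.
N = N₀(1/2)^(t/t½) = 126.2 atoms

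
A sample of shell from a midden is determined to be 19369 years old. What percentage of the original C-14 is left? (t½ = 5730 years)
N/N₀ = (1/2)^(t/t½) = 0.09604 = 9.6%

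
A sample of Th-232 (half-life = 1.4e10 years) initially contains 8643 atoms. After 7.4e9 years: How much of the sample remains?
N = N₀(1/2)^(t/t½) = 5992 atoms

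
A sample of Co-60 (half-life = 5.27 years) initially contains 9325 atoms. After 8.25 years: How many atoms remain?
N = N₀(1/2)^(t/t½) = 3151 atoms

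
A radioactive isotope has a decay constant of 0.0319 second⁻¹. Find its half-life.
t½ = ln(2)/λ = 21.73 seconds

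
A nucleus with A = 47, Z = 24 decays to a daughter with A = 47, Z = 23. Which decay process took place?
ΔA = 0, ΔZ = -1 ⇒ beta-plus decay (β⁺) or electron capture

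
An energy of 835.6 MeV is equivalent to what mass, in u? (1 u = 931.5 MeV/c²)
m = E/c² = 0.897 u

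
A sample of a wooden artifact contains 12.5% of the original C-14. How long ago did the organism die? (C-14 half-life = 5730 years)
Age = t½ × log₂(1/ratio) = 17190 years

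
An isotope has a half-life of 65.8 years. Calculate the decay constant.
λ = ln(2)/t½ = 0.01053 year⁻¹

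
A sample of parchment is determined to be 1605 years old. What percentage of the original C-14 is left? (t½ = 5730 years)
N/N₀ = (1/2)^(t/t½) = 0.8235 = 82.4%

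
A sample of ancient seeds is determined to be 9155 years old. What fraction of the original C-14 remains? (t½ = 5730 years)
N/N₀ = (1/2)^(t/t½) = 0.3304 = 33%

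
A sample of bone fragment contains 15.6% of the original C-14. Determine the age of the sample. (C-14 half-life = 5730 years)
Age = t½ × log₂(1/ratio) = 15360 years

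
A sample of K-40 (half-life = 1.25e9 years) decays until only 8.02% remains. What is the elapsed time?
t = t½ × log₂(N₀/N) = 4.55e9 years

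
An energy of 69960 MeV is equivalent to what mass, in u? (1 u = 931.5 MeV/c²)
m = E/c² = 75.1 u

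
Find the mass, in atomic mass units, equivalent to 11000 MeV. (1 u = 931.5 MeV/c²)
m = E/c² = 11.81 u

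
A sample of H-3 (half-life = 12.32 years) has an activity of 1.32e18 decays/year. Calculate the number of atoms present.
N = A/λ = 2.346e19 atoms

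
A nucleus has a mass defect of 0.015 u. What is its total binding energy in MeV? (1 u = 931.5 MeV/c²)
B.E. = Δm × 931.5 = 13.97 MeV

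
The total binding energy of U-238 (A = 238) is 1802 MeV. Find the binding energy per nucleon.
B.E./A = 1802/238 = 7.571 MeV/nucleon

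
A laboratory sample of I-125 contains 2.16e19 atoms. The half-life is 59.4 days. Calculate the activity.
A = λN = 2.521e17 decays/day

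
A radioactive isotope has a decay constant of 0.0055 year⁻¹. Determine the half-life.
t½ = ln(2)/λ = 126 years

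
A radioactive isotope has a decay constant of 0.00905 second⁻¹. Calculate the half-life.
t½ = ln(2)/λ = 76.59 seconds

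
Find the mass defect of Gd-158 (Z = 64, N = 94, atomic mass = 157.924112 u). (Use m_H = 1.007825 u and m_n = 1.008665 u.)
Δm = Z·m_H + N·m_n − M = 1.391 u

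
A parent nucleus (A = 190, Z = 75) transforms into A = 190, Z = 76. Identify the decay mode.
ΔA = 0, ΔZ = +1 ⇒ beta-minus decay (β⁻)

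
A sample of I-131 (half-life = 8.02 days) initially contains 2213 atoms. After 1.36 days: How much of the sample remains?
N = N₀(1/2)^(t/t½) = 1968 atoms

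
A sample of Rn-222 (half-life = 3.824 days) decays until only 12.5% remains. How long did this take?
t = t½ × log₂(N₀/N) = 11.47 days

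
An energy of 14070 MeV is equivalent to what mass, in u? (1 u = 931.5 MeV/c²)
m = E/c² = 15.1 u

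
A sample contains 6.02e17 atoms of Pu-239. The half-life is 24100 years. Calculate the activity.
A = λN = 1.731e13 decays/year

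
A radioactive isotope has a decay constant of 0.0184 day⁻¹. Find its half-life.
t½ = ln(2)/λ = 37.67 days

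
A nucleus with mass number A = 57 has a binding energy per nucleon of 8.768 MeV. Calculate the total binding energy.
B.E. = 8.768 × 57 = 499.8 MeV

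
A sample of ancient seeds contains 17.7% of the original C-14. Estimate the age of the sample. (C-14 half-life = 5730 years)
Age = t½ × log₂(1/ratio) = 14310 years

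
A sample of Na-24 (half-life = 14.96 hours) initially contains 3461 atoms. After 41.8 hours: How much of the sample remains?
N = N₀(1/2)^(t/t½) = 499 atoms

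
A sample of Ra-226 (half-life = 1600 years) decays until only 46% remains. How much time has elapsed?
t = t½ × log₂(N₀/N) = 1792 years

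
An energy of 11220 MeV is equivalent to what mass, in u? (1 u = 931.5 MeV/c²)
m = E/c² = 12.05 u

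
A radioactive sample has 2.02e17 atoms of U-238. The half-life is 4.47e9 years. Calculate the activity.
A = λN = 3.132e7 decays/year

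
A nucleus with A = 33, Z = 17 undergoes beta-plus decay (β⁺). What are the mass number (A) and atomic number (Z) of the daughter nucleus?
Daughter: A = 33, Z = 16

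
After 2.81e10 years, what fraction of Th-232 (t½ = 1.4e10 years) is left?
N/N₀ = (1/2)^(t/t½) = 0.2488 = 24.9%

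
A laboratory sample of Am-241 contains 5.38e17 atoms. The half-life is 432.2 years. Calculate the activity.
A = λN = 8.628e14 decays/year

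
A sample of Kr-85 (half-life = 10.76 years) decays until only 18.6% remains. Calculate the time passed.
t = t½ × log₂(N₀/N) = 26.11 years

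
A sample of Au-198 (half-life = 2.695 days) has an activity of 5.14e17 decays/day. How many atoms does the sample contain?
N = A/λ = 1.998e18 atoms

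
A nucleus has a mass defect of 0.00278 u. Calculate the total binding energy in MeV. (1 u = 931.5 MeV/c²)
B.E. = Δm × 931.5 = 2.59 MeV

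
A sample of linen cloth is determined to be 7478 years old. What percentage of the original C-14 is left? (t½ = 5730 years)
N/N₀ = (1/2)^(t/t½) = 0.4047 = 40.5%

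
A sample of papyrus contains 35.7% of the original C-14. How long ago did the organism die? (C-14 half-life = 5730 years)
Age = t½ × log₂(1/ratio) = 8515 years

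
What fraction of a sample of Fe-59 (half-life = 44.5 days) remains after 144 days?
N/N₀ = (1/2)^(t/t½) = 0.1061 = 10.6%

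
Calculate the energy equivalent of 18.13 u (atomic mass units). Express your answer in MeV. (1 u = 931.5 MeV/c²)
E = mc² = 16890 MeV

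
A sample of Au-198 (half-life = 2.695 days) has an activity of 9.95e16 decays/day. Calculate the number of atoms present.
N = A/λ = 3.869e17 atoms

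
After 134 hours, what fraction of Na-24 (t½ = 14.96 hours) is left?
N/N₀ = (1/2)^(t/t½) = 0.002012 = 0.201%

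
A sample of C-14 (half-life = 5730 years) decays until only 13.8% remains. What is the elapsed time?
t = t½ × log₂(N₀/N) = 16370 years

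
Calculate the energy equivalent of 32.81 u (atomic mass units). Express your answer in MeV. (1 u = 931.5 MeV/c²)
E = mc² = 30560 MeV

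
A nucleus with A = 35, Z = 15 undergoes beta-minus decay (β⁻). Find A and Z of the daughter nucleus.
Daughter: A = 35, Z = 16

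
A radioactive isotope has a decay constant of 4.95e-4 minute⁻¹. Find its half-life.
t½ = ln(2)/λ = 1400 minutes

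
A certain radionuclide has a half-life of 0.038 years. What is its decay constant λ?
λ = ln(2)/t½ = 18.24 year⁻¹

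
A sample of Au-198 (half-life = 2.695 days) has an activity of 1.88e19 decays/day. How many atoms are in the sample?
N = A/λ = 7.31e19 atoms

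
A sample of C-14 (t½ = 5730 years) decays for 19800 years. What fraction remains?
N/N₀ = (1/2)^(t/t½) = 0.09116 = 9.12%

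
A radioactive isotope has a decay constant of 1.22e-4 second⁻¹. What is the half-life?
t½ = ln(2)/λ = 5682 seconds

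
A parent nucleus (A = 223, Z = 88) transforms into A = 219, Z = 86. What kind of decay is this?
ΔA = -4, ΔZ = -2 ⇒ alpha decay (α)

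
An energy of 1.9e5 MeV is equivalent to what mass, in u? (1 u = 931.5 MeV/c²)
m = E/c² = 204 u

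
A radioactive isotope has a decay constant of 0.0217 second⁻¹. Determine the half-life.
t½ = ln(2)/λ = 31.94 seconds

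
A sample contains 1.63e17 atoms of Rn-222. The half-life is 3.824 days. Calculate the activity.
A = λN = 2.955e16 decays/day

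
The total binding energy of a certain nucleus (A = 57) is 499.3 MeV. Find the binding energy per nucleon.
B.E./A = 499.3/57 = 8.76 MeV/nucleon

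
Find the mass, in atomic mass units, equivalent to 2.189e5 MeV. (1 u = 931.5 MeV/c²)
m = E/c² = 235 u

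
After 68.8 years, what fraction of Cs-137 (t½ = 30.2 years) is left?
N/N₀ = (1/2)^(t/t½) = 0.2062 = 20.6%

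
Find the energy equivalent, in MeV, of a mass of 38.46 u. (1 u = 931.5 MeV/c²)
E = mc² = 35830 MeV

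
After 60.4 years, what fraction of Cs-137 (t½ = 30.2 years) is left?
N/N₀ = (1/2)^(t/t½) = 0.25 = 25%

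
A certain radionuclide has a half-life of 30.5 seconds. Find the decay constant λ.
λ = ln(2)/t½ = 0.02273 second⁻¹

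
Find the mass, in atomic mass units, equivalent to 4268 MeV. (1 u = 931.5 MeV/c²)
m = E/c² = 4.582 u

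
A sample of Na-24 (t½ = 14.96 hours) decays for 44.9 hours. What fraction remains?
N/N₀ = (1/2)^(t/t½) = 0.1249 = 12.5%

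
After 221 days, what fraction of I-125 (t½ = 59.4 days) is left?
N/N₀ = (1/2)^(t/t½) = 0.07586 = 7.59%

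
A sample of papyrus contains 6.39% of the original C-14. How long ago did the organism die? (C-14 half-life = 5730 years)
Age = t½ × log₂(1/ratio) = 22740 years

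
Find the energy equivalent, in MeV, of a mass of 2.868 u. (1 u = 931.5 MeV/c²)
E = mc² = 2672 MeV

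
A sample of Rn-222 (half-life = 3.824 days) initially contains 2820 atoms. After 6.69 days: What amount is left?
N = N₀(1/2)^(t/t½) = 838.7 atoms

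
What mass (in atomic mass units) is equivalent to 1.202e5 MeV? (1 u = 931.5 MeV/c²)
m = E/c² = 129 u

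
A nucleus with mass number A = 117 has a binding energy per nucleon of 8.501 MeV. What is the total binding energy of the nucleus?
B.E. = 8.501 × 117 = 994.6 MeV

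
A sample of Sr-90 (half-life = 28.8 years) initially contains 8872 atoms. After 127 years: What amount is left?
N = N₀(1/2)^(t/t½) = 417.4 atoms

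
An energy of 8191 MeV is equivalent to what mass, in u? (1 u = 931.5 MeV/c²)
m = E/c² = 8.793 u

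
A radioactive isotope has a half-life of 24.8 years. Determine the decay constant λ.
λ = ln(2)/t½ = 0.02795 year⁻¹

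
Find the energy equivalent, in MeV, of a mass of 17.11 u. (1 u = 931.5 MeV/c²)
E = mc² = 15940 MeV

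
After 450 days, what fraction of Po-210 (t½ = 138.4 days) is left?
N/N₀ = (1/2)^(t/t½) = 0.105 = 10.5%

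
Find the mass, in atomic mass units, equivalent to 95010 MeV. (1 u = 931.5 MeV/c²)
m = E/c² = 102 u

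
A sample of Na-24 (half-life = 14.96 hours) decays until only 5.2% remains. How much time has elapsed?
t = t½ × log₂(N₀/N) = 63.81 hours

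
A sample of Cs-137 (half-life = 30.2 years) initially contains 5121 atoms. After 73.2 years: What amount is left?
N = N₀(1/2)^(t/t½) = 954.3 atoms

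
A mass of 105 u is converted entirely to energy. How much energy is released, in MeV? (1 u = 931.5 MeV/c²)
E = mc² = 97810 MeV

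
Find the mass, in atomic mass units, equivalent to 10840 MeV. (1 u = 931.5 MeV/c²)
m = E/c² = 11.64 u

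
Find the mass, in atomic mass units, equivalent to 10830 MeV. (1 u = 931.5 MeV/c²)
m = E/c² = 11.63 u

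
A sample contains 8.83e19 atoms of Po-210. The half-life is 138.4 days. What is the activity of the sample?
A = λN = 4.422e17 decays/day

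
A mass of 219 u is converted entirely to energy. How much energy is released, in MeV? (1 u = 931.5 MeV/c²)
E = mc² = 2.04e5 MeV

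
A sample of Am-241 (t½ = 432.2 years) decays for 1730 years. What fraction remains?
N/N₀ = (1/2)^(t/t½) = 0.06238 = 6.24%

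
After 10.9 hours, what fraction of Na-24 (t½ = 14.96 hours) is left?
N/N₀ = (1/2)^(t/t½) = 0.6035 = 60.3%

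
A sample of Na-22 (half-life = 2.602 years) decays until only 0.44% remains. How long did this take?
t = t½ × log₂(N₀/N) = 20.37 years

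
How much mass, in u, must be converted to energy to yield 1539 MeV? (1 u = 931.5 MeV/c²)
m = E/c² = 1.652 u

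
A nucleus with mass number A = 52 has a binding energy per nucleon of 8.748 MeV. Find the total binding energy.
B.E. = 8.748 × 52 = 454.9 MeV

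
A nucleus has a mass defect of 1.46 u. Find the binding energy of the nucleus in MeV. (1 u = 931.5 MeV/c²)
B.E. = Δm × 931.5 = 1360 MeV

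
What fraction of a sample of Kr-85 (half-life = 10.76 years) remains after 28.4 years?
N/N₀ = (1/2)^(t/t½) = 0.1605 = 16%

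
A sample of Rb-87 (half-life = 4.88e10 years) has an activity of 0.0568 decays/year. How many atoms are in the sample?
N = A/λ = 3.999e9 atoms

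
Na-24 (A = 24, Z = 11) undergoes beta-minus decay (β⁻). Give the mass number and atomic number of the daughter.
Daughter: A = 24, Z = 12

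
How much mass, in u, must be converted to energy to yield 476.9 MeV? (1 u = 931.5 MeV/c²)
m = E/c² = 0.512 u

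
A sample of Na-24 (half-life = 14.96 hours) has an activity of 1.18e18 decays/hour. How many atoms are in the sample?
N = A/λ = 2.547e19 atoms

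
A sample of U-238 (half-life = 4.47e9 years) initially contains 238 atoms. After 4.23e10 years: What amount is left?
N = N₀(1/2)^(t/t½) = 0.3372 atoms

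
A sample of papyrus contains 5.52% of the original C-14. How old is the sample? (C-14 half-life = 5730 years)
Age = t½ × log₂(1/ratio) = 23950 years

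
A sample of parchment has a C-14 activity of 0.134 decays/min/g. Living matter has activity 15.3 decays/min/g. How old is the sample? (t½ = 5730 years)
Age = t½ × log₂(A₀/A) = 39170 years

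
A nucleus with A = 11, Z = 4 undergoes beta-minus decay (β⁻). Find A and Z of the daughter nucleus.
Daughter: A = 11, Z = 5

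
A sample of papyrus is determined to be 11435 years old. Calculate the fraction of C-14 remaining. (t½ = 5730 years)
N/N₀ = (1/2)^(t/t½) = 0.2508 = 25.1%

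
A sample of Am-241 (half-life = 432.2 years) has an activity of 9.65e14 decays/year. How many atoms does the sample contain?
N = A/λ = 6.017e17 atoms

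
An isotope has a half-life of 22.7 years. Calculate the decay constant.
λ = ln(2)/t½ = 0.03054 year⁻¹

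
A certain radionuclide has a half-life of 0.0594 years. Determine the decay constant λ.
λ = ln(2)/t½ = 11.67 year⁻¹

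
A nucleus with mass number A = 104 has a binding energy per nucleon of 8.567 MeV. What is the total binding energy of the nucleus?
B.E. = 8.567 × 104 = 891 MeV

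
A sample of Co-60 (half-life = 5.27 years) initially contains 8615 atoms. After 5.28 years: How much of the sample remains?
N = N₀(1/2)^(t/t½) = 4302 atoms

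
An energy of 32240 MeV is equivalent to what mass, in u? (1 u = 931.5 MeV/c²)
m = E/c² = 34.61 u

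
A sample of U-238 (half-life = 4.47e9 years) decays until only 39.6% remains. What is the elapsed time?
t = t½ × log₂(N₀/N) = 5.974e9 years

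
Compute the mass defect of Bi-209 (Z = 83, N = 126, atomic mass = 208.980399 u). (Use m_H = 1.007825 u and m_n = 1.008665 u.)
Δm = Z·m_H + N·m_n − M = 1.761 u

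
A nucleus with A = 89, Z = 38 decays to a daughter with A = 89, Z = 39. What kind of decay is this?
ΔA = 0, ΔZ = +1 ⇒ beta-minus decay (β⁻)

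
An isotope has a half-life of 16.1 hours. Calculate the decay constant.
λ = ln(2)/t½ = 0.04305 hour⁻¹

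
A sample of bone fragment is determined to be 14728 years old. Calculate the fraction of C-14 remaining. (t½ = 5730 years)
N/N₀ = (1/2)^(t/t½) = 0.1684 = 16.8%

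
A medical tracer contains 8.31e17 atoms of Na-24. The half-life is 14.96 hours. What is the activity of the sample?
A = λN = 3.85e16 decays/hour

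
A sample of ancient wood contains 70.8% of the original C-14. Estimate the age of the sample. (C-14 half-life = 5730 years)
Age = t½ × log₂(1/ratio) = 2855 years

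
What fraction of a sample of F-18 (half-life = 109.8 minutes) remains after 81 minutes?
N/N₀ = (1/2)^(t/t½) = 0.5997 = 60%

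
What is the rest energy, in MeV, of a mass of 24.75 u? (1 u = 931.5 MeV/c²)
E = mc² = 23050 MeV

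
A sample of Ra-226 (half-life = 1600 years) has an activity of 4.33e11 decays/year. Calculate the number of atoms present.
N = A/λ = 9.995e14 atoms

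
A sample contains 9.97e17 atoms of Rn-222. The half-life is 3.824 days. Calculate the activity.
A = λN = 1.807e17 decays/day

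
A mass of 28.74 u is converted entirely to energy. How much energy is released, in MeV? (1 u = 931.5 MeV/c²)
E = mc² = 26770 MeV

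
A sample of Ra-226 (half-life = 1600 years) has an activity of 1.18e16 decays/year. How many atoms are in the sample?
N = A/λ = 2.724e19 atoms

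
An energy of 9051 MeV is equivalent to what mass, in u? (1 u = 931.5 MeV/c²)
m = E/c² = 9.717 u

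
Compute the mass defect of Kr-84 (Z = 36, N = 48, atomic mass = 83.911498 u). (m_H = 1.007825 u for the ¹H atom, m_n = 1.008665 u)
Δm = Z·m_H + N·m_n − M = 0.7861 u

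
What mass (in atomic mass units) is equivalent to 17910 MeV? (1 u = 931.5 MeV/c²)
m = E/c² = 19.23 u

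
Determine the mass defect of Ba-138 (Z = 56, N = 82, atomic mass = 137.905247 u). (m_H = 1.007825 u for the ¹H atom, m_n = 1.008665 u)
Δm = Z·m_H + N·m_n − M = 1.243 u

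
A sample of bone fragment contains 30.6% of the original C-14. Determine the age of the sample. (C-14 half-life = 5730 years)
Age = t½ × log₂(1/ratio) = 9789 years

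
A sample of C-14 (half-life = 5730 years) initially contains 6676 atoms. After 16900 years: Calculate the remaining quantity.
N = N₀(1/2)^(t/t½) = 864.3 atoms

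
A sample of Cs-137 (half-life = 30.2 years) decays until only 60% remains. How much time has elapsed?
t = t½ × log₂(N₀/N) = 22.26 years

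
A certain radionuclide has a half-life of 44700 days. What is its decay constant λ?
λ = ln(2)/t½ = 1.551e-5 day⁻¹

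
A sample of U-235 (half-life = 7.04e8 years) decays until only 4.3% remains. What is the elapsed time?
t = t½ × log₂(N₀/N) = 3.196e9 years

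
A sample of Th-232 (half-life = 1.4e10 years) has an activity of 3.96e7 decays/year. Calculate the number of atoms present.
N = A/λ = 7.998e17 atoms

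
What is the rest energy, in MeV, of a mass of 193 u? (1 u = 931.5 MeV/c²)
E = mc² = 1.798e5 MeV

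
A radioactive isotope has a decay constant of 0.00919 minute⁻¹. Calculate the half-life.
t½ = ln(2)/λ = 75.42 minutes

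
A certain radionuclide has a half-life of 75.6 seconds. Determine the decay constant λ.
λ = ln(2)/t½ = 0.009169 second⁻¹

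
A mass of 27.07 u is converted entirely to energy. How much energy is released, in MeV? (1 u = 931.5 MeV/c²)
E = mc² = 25220 MeV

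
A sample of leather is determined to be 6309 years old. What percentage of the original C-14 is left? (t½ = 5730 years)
N/N₀ = (1/2)^(t/t½) = 0.4662 = 46.6%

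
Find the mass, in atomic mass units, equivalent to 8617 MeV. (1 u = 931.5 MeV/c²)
m = E/c² = 9.251 u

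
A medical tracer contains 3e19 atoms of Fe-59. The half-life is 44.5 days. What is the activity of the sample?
A = λN = 4.673e17 decays/day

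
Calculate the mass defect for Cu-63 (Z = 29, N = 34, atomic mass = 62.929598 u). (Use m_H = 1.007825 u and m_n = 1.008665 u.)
Δm = Z·m_H + N·m_n − M = 0.5919 u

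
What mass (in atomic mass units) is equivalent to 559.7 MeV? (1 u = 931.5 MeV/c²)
m = E/c² = 0.6009 u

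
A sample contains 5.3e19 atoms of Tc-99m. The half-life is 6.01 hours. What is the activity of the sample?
A = λN = 6.113e18 decays/hour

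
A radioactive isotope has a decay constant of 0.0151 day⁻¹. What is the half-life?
t½ = ln(2)/λ = 45.9 days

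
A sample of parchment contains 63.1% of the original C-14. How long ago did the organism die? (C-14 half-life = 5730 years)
Age = t½ × log₂(1/ratio) = 3806 years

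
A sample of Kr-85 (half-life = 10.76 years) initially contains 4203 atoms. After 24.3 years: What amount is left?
N = N₀(1/2)^(t/t½) = 878.5 atoms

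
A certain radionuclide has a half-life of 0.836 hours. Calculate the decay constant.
λ = ln(2)/t½ = 0.8291 hour⁻¹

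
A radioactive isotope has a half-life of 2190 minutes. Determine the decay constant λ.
λ = ln(2)/t½ = 3.165e-4 minute⁻¹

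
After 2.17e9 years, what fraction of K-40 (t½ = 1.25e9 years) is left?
N/N₀ = (1/2)^(t/t½) = 0.3002 = 30%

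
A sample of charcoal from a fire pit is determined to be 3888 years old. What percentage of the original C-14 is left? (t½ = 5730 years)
N/N₀ = (1/2)^(t/t½) = 0.6248 = 62.5%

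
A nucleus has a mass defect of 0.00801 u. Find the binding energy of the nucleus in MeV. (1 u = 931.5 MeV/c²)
B.E. = Δm × 931.5 = 7.461 MeV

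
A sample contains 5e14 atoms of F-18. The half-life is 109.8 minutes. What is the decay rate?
A = λN = 3.156e12 decays/minute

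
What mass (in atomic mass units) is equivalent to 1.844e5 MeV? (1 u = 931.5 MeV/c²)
m = E/c² = 198 u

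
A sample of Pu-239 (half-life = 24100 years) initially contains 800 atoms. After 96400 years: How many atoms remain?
N = N₀(1/2)^(t/t½) = 50 atoms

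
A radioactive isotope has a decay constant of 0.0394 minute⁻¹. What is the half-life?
t½ = ln(2)/λ = 17.59 minutes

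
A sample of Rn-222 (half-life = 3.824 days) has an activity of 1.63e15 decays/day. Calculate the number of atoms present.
N = A/λ = 8.992e15 atoms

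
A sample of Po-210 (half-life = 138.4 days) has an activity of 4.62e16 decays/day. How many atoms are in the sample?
N = A/λ = 9.225e18 atoms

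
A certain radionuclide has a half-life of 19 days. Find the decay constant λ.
λ = ln(2)/t½ = 0.03648 day⁻¹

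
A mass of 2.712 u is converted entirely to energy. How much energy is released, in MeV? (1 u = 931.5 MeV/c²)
E = mc² = 2526 MeV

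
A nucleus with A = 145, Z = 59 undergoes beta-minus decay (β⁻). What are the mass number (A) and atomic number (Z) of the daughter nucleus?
Daughter: A = 145, Z = 60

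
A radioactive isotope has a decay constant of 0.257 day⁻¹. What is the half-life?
t½ = ln(2)/λ = 2.697 days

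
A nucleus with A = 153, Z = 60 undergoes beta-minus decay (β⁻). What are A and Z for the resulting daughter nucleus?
Daughter: A = 153, Z = 61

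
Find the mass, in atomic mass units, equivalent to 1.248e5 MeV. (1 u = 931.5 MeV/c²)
m = E/c² = 134 u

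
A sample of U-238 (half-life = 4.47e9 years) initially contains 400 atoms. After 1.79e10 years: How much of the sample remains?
N = N₀(1/2)^(t/t½) = 24.92 atoms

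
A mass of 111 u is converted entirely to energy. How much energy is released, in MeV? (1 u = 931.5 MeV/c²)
E = mc² = 1.034e5 MeV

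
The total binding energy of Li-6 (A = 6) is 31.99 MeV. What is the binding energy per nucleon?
B.E./A = 31.99/6 = 5.332 MeV/nucleon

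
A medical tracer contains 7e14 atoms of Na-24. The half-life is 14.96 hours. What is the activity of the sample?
A = λN = 3.243e13 decays/hour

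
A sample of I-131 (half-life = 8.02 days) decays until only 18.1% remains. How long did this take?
t = t½ × log₂(N₀/N) = 19.78 days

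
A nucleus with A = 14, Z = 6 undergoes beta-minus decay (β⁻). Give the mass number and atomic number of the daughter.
Daughter: A = 14, Z = 7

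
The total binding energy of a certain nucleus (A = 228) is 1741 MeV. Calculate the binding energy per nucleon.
B.E./A = 1741/228 = 7.636 MeV/nucleon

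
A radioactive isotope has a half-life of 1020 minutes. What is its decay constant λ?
λ = ln(2)/t½ = 6.796e-4 minute⁻¹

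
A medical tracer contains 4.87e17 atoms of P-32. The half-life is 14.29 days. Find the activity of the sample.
A = λN = 2.362e16 decays/day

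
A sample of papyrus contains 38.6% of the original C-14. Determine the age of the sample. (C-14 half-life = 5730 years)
Age = t½ × log₂(1/ratio) = 7869 years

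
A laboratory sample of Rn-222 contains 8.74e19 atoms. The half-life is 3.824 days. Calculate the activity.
A = λN = 1.584e19 decays/day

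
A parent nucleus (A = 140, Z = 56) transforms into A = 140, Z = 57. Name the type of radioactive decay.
ΔA = 0, ΔZ = +1 ⇒ beta-minus decay (β⁻)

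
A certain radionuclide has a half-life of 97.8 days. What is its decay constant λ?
λ = ln(2)/t½ = 0.007087 day⁻¹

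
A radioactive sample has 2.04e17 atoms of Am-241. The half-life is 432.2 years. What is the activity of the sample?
A = λN = 3.272e14 decays/year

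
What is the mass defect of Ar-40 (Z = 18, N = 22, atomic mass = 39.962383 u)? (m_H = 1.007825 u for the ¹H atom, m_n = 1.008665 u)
Δm = Z·m_H + N·m_n − M = 0.3691 u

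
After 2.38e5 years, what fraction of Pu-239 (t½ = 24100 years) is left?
N/N₀ = (1/2)^(t/t½) = 0.001065 = 0.106%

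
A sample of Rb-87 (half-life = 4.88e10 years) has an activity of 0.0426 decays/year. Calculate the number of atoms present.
N = A/λ = 2.999e9 atoms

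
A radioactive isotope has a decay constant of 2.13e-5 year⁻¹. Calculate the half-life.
t½ = ln(2)/λ = 32540 years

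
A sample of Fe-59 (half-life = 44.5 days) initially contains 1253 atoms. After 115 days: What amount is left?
N = N₀(1/2)^(t/t½) = 208.9 atoms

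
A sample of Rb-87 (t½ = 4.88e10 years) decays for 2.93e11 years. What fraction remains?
N/N₀ = (1/2)^(t/t½) = 0.01558 = 1.56%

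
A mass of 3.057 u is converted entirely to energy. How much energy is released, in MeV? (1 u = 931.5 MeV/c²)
E = mc² = 2848 MeV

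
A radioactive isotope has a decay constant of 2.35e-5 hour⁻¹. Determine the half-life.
t½ = ln(2)/λ = 29500 hours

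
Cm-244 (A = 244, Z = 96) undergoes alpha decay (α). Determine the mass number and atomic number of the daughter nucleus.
Daughter: A = 240, Z = 94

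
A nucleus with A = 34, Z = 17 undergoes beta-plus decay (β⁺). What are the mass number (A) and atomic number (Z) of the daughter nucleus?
Daughter: A = 34, Z = 16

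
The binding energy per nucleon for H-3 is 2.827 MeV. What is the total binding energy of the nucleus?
B.E. = 2.827 × 3 = 8.481 MeV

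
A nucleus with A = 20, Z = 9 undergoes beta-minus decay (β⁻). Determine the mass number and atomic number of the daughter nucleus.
Daughter: A = 20, Z = 10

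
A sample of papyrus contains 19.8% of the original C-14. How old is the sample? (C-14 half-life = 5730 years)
Age = t½ × log₂(1/ratio) = 13390 years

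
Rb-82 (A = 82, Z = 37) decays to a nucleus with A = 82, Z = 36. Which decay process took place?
ΔA = 0, ΔZ = -1 ⇒ beta-plus decay (β⁺) or electron capture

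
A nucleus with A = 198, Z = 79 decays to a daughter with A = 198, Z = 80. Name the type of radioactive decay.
ΔA = 0, ΔZ = +1 ⇒ beta-minus decay (β⁻)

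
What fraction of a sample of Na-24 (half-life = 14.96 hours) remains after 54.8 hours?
N/N₀ = (1/2)^(t/t½) = 0.07894 = 7.89%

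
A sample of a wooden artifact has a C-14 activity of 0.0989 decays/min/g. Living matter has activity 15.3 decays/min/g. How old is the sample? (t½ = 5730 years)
Age = t½ × log₂(A₀/A) = 41680 years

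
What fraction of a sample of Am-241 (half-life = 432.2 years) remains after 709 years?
N/N₀ = (1/2)^(t/t½) = 0.3208 = 32.1%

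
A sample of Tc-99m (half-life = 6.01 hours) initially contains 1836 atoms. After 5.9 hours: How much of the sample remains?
N = N₀(1/2)^(t/t½) = 929.7 atoms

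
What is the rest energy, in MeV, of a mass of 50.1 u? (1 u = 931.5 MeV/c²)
E = mc² = 46670 MeV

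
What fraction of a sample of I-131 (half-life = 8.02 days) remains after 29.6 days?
N/N₀ = (1/2)^(t/t½) = 0.07744 = 7.74%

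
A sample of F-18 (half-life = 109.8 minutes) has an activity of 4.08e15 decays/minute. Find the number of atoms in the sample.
N = A/λ = 6.463e17 atoms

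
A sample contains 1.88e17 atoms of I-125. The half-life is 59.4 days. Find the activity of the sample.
A = λN = 2.194e15 decays/day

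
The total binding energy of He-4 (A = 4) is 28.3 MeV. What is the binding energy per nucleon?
B.E./A = 28.3/4 = 7.075 MeV/nucleon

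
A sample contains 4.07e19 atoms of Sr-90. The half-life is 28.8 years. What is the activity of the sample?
A = λN = 9.796e17 decays/year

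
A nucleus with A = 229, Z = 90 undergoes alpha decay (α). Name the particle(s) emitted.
α particle = ⁴₂He (2 protons + 2 neutrons)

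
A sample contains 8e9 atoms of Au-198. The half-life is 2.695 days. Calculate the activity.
A = λN = 2.058e9 decays/day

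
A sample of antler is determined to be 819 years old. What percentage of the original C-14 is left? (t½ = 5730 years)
N/N₀ = (1/2)^(t/t½) = 0.9057 = 90.6%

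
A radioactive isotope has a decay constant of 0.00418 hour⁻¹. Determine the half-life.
t½ = ln(2)/λ = 165.8 hours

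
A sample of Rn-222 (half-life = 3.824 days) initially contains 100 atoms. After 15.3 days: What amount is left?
N = N₀(1/2)^(t/t½) = 6.245 atoms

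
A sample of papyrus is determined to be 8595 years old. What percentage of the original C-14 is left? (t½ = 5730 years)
N/N₀ = (1/2)^(t/t½) = 0.3536 = 35.4%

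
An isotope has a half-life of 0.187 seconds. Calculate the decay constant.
λ = ln(2)/t½ = 3.707 second⁻¹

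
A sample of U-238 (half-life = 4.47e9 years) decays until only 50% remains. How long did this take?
t = t½ × log₂(N₀/N) = 4.47e9 years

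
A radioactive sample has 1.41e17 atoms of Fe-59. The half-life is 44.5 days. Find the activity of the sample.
A = λN = 2.196e15 decays/day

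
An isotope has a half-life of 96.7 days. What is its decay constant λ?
λ = ln(2)/t½ = 0.007168 day⁻¹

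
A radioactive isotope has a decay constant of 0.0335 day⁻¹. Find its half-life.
t½ = ln(2)/λ = 20.69 days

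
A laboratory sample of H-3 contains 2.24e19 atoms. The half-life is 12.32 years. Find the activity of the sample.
A = λN = 1.26e18 decays/year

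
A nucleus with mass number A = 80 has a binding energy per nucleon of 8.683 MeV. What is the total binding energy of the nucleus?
B.E. = 8.683 × 80 = 694.6 MeV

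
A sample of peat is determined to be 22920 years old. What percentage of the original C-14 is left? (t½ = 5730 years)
N/N₀ = (1/2)^(t/t½) = 0.0625 = 6.25%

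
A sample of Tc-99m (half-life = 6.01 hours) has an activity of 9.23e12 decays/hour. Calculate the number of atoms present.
N = A/λ = 8.003e13 atoms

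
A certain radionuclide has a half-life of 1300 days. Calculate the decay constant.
λ = ln(2)/t½ = 5.332e-4 day⁻¹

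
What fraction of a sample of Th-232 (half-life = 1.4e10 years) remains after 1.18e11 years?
N/N₀ = (1/2)^(t/t½) = 0.002902 = 0.29%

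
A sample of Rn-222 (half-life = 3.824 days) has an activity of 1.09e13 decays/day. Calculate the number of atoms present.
N = A/λ = 6.013e13 atoms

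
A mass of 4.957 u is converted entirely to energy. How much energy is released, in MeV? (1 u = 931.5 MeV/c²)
E = mc² = 4617 MeV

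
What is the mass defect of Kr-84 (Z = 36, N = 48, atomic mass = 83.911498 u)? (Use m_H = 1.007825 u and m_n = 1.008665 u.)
Δm = Z·m_H + N·m_n − M = 0.7861 u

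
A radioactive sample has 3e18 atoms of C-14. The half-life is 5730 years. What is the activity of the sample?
A = λN = 3.629e14 decays/year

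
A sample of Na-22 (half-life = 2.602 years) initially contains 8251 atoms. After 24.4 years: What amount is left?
N = N₀(1/2)^(t/t½) = 12.41 atoms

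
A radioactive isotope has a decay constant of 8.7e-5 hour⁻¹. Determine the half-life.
t½ = ln(2)/λ = 7967 hours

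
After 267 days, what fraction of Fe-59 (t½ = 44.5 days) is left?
N/N₀ = (1/2)^(t/t½) = 0.01562 = 1.56%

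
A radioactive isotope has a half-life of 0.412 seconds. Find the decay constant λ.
λ = ln(2)/t½ = 1.682 second⁻¹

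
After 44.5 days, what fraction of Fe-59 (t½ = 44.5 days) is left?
N/N₀ = (1/2)^(t/t½) = 0.5 = 50%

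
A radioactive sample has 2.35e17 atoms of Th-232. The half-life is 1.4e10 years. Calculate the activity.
A = λN = 1.163e7 decays/year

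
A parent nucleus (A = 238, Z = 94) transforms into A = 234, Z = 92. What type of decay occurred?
ΔA = -4, ΔZ = -2 ⇒ alpha decay (α)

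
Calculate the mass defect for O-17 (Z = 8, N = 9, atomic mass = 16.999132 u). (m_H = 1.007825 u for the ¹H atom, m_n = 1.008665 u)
Δm = Z·m_H + N·m_n − M = 0.1415 u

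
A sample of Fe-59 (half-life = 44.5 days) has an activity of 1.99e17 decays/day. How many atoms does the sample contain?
N = A/λ = 1.278e19 atoms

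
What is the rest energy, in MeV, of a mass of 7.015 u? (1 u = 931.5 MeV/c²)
E = mc² = 6534 MeV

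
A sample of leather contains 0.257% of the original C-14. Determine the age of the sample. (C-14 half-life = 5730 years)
Age = t½ × log₂(1/ratio) = 49300 years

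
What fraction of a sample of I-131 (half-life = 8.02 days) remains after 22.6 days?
N/N₀ = (1/2)^(t/t½) = 0.1418 = 14.2%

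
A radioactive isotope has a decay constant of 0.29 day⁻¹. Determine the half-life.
t½ = ln(2)/λ = 2.39 days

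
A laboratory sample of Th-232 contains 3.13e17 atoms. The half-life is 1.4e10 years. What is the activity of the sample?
A = λN = 1.55e7 decays/year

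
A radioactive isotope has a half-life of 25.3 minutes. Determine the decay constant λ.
λ = ln(2)/t½ = 0.0274 minute⁻¹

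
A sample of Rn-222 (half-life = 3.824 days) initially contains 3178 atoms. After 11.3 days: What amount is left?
N = N₀(1/2)^(t/t½) = 409.8 atoms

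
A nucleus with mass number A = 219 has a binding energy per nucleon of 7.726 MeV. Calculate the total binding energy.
B.E. = 7.726 × 219 = 1692 MeV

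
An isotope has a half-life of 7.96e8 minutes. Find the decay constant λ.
λ = ln(2)/t½ = 8.708e-10 minute⁻¹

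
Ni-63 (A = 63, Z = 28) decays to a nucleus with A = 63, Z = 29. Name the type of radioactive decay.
ΔA = 0, ΔZ = +1 ⇒ beta-minus decay (β⁻)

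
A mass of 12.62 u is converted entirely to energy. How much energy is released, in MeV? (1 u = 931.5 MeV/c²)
E = mc² = 11760 MeV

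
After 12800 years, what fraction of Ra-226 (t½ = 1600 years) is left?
N/N₀ = (1/2)^(t/t½) = 0.003906 = 0.391%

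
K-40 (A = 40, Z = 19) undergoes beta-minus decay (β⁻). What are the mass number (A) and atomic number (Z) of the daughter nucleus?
Daughter: A = 40, Z = 20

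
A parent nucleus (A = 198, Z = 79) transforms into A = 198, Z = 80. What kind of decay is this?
ΔA = 0, ΔZ = +1 ⇒ beta-minus decay (β⁻)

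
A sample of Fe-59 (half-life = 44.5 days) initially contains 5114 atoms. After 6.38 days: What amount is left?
N = N₀(1/2)^(t/t½) = 4630 atoms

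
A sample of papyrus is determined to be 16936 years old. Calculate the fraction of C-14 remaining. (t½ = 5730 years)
N/N₀ = (1/2)^(t/t½) = 0.1289 = 12.9%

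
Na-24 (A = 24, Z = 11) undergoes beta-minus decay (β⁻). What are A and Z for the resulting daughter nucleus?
Daughter: A = 24, Z = 12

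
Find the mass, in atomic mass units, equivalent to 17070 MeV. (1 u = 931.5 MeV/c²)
m = E/c² = 18.33 u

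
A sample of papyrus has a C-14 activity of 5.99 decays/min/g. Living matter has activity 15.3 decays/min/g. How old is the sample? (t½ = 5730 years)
Age = t½ × log₂(A₀/A) = 7752 years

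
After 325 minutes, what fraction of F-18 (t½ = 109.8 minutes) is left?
N/N₀ = (1/2)^(t/t½) = 0.1285 = 12.9%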